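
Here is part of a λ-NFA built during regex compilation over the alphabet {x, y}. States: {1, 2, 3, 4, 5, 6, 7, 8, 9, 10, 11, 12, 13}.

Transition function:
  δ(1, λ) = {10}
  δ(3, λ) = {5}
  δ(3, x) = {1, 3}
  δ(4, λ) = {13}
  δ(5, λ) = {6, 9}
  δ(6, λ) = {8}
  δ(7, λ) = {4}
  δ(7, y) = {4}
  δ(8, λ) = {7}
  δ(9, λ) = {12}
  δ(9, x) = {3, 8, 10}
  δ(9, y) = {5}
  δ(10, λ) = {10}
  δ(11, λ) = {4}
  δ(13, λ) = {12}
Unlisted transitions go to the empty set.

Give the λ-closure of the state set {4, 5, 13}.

Start with {4, 5, 13}.
From 5 via λ: add 6, 9.
From 13 via λ: add 12.
From 6 via λ: add 8.
From 8 via λ: add 7.
No new states can be added; the closed set is {4, 5, 6, 7, 8, 9, 12, 13}.

{4, 5, 6, 7, 8, 9, 12, 13}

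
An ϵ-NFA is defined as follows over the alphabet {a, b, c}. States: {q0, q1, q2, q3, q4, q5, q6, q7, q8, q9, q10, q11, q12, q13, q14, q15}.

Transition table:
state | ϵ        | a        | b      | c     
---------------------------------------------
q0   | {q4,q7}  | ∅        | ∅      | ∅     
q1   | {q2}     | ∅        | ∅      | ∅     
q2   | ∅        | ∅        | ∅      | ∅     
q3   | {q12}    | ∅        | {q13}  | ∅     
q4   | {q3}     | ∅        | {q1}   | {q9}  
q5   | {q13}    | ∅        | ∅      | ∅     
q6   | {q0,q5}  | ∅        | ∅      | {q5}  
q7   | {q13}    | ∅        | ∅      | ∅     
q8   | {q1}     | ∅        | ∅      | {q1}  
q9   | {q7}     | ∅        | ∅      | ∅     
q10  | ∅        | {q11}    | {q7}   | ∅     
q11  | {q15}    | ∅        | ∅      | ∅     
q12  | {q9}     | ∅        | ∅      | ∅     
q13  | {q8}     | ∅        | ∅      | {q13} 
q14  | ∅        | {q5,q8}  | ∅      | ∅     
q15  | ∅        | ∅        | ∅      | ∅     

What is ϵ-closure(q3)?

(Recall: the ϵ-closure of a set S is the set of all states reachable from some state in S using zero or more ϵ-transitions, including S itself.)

{q1, q2, q3, q7, q8, q9, q12, q13}

Start with {q3}.
From q3 via ϵ: add q12.
From q12 via ϵ: add q9.
From q9 via ϵ: add q7.
From q7 via ϵ: add q13.
From q13 via ϵ: add q8.
From q8 via ϵ: add q1.
From q1 via ϵ: add q2.
No new states can be added; the closed set is {q1, q2, q3, q7, q8, q9, q12, q13}.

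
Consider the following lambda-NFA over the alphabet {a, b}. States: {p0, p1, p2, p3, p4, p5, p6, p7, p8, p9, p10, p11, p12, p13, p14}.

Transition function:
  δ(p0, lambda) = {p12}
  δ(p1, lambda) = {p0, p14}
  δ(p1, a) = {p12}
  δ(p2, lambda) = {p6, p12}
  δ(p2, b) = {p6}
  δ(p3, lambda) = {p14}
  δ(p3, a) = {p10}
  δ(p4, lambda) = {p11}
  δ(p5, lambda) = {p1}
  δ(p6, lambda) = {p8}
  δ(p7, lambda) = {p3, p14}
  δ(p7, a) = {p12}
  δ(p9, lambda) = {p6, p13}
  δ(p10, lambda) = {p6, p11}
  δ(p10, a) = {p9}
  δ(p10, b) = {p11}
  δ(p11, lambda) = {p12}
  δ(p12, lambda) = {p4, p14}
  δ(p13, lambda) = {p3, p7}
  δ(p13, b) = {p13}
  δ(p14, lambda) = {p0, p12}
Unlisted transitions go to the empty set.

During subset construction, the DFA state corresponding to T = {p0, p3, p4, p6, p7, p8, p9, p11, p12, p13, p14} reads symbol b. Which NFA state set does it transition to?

{p0, p3, p4, p7, p11, p12, p13, p14}

p13 on b → {p13}.
No b-transition from p0, p3, p4, p6, p7, p8, p9, p11, p12, p14.
Union after reading b: {p13}.
Now take the lambda-closure:
From p13 via lambda: add p3, p7.
From p3 via lambda: add p14.
From p14 via lambda: add p0, p12.
From p12 via lambda: add p4.
From p4 via lambda: add p11.
No new states can be added; the closed set is {p0, p3, p4, p7, p11, p12, p13, p14}.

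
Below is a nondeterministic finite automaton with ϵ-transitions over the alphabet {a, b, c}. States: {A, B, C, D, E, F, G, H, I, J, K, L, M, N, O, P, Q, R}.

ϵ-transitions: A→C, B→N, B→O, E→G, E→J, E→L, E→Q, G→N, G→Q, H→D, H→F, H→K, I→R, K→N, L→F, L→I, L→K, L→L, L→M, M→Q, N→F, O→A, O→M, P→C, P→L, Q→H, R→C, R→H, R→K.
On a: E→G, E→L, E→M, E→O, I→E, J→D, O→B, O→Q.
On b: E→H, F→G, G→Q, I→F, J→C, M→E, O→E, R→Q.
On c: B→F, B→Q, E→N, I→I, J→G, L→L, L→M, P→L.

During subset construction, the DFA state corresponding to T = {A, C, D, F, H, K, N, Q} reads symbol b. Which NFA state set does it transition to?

F on b → {G}.
No b-transition from A, C, D, H, K, N, Q.
Union after reading b: {G}.
Now take the ϵ-closure:
From G via ϵ: add N, Q.
From N via ϵ: add F.
From Q via ϵ: add H.
From H via ϵ: add D, K.
No new states can be added; the closed set is {D, F, G, H, K, N, Q}.

{D, F, G, H, K, N, Q}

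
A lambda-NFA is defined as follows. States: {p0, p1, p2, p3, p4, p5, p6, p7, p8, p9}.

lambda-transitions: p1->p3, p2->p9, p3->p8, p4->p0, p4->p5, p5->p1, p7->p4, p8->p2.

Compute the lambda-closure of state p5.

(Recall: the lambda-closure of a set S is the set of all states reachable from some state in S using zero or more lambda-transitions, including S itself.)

Start with {p5}.
From p5 via lambda: add p1.
From p1 via lambda: add p3.
From p3 via lambda: add p8.
From p8 via lambda: add p2.
From p2 via lambda: add p9.
No new states can be added; the closed set is {p1, p2, p3, p5, p8, p9}.

{p1, p2, p3, p5, p8, p9}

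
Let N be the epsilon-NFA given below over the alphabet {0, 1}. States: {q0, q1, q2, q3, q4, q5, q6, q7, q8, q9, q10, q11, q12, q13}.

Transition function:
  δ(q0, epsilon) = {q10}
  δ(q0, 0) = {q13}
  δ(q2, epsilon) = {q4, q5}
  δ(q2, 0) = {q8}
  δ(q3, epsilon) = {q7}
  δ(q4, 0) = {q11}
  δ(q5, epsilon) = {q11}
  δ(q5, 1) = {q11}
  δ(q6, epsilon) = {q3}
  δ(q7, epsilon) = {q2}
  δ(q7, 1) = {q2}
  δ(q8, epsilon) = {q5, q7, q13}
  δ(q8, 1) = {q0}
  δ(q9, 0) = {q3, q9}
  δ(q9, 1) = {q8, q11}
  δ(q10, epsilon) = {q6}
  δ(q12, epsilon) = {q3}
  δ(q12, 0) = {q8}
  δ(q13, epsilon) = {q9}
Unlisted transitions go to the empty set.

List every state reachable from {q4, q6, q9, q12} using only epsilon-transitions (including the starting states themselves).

{q2, q3, q4, q5, q6, q7, q9, q11, q12}

Start with {q4, q6, q9, q12}.
From q6 via epsilon: add q3.
From q3 via epsilon: add q7.
From q7 via epsilon: add q2.
From q2 via epsilon: add q5.
From q5 via epsilon: add q11.
No new states can be added; the closed set is {q2, q3, q4, q5, q6, q7, q9, q11, q12}.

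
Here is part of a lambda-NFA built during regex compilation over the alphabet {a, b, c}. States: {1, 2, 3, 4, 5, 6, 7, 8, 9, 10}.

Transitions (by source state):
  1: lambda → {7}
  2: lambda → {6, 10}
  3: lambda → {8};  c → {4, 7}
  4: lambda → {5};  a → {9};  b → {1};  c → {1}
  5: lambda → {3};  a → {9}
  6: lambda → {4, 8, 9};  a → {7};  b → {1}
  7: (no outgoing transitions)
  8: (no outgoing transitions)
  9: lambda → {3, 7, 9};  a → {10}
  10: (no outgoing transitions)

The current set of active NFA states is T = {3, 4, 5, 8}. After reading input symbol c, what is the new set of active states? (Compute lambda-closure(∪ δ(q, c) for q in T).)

{1, 3, 4, 5, 7, 8}

3 on c → {4, 7}.
4 on c → {1}.
No c-transition from 5, 8.
Union after reading c: {1, 4, 7}.
Now take the lambda-closure:
From 4 via lambda: add 5.
From 5 via lambda: add 3.
From 3 via lambda: add 8.
No new states can be added; the closed set is {1, 3, 4, 5, 7, 8}.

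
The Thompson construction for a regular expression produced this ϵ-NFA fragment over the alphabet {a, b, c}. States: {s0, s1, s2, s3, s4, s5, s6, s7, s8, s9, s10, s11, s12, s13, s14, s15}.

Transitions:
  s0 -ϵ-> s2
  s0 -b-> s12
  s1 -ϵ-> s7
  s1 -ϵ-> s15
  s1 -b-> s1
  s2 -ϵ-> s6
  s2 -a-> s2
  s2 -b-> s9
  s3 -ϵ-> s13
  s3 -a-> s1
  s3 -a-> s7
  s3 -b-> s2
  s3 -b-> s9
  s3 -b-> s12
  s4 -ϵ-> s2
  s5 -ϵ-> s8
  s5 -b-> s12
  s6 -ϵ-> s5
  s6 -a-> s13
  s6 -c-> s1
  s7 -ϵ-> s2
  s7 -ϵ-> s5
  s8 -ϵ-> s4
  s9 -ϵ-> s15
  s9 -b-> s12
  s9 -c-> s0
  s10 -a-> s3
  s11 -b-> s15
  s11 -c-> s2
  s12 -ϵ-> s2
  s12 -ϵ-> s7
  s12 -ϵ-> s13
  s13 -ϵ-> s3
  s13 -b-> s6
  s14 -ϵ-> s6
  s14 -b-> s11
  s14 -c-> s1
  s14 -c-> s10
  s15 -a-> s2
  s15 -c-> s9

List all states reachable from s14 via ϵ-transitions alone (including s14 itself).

{s2, s4, s5, s6, s8, s14}

Start with {s14}.
From s14 via ϵ: add s6.
From s6 via ϵ: add s5.
From s5 via ϵ: add s8.
From s8 via ϵ: add s4.
From s4 via ϵ: add s2.
No new states can be added; the closed set is {s2, s4, s5, s6, s8, s14}.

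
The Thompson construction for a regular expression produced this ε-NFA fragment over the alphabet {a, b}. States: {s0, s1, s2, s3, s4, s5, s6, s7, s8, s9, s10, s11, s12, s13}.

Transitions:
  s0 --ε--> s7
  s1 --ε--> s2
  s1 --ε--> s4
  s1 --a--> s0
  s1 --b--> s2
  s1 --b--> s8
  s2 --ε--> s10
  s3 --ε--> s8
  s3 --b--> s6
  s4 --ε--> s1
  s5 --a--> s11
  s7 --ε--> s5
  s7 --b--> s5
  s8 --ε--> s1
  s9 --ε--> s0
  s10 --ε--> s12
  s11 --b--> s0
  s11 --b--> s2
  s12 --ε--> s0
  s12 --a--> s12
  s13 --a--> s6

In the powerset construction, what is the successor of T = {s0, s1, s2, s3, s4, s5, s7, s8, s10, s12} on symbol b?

s1 on b → {s2, s8}.
s3 on b → {s6}.
s7 on b → {s5}.
No b-transition from s0, s2, s4, s5, s8, s10, s12.
Union after reading b: {s2, s5, s6, s8}.
Now take the ε-closure:
From s2 via ε: add s10.
From s8 via ε: add s1.
From s1 via ε: add s4.
From s10 via ε: add s12.
From s12 via ε: add s0.
From s0 via ε: add s7.
No new states can be added; the closed set is {s0, s1, s2, s4, s5, s6, s7, s8, s10, s12}.

{s0, s1, s2, s4, s5, s6, s7, s8, s10, s12}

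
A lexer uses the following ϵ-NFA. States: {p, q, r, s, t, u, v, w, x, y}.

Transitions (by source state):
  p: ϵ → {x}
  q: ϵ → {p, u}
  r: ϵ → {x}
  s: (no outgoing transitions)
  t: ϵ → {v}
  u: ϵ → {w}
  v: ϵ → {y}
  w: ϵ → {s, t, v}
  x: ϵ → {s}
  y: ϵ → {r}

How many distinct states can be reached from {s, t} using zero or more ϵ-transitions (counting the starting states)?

Start with {s, t}.
From t via ϵ: add v.
From v via ϵ: add y.
From y via ϵ: add r.
From r via ϵ: add x.
ϵ-closure = {r, s, t, v, x, y}, which has 6 states.

6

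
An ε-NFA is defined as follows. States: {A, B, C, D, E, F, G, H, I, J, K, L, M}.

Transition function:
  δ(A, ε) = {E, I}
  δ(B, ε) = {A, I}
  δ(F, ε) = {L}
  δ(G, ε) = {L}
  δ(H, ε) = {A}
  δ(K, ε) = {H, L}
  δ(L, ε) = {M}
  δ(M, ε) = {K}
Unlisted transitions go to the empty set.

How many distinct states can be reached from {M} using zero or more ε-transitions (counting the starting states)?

7

Start with {M}.
From M via ε: add K.
From K via ε: add H, L.
From H via ε: add A.
From A via ε: add E, I.
ε-closure = {A, E, H, I, K, L, M}, which has 7 states.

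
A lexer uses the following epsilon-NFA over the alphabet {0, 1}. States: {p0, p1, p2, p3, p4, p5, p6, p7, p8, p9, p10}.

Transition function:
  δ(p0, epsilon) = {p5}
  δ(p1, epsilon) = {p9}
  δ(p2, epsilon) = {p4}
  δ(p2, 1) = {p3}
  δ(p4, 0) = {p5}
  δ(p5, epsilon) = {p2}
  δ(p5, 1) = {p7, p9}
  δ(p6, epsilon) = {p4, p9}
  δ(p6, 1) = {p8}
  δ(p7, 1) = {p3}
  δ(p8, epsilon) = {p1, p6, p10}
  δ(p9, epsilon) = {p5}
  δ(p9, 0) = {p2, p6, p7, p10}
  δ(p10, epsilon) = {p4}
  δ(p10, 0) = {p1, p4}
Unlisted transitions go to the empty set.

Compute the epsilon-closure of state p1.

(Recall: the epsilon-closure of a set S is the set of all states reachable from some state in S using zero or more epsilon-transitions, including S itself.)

Start with {p1}.
From p1 via epsilon: add p9.
From p9 via epsilon: add p5.
From p5 via epsilon: add p2.
From p2 via epsilon: add p4.
No new states can be added; the closed set is {p1, p2, p4, p5, p9}.

{p1, p2, p4, p5, p9}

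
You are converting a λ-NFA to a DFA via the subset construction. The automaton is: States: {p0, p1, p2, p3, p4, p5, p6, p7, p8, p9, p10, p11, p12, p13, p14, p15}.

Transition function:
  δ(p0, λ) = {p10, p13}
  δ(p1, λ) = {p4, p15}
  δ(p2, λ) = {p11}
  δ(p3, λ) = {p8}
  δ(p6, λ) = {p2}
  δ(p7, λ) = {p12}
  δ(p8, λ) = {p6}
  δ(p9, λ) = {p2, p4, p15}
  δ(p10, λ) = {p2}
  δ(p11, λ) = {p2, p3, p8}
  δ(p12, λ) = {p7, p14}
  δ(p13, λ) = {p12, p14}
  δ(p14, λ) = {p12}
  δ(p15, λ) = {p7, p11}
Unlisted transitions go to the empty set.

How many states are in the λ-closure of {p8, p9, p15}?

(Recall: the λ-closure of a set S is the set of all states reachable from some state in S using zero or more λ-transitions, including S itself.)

11

Start with {p8, p9, p15}.
From p8 via λ: add p6.
From p9 via λ: add p2, p4.
From p15 via λ: add p7, p11.
From p7 via λ: add p12.
From p11 via λ: add p3.
From p12 via λ: add p14.
λ-closure = {p2, p3, p4, p6, p7, p8, p9, p11, p12, p14, p15}, which has 11 states.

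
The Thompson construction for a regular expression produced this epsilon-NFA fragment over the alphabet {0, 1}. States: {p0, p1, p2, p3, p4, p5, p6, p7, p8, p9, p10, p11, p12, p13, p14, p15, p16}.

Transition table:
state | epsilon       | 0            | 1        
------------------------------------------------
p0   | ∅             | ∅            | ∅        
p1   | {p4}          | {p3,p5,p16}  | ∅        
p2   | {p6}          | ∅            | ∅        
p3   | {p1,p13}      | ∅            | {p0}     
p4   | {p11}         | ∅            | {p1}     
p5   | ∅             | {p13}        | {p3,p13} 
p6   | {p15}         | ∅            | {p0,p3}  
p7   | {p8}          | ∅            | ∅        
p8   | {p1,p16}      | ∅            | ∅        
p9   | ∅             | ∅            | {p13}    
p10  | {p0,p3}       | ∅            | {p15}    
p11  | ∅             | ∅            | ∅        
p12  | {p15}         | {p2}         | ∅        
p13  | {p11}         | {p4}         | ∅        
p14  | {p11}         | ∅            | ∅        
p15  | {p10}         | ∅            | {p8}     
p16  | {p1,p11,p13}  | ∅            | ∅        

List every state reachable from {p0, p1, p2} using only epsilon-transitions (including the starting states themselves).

Start with {p0, p1, p2}.
From p1 via epsilon: add p4.
From p2 via epsilon: add p6.
From p4 via epsilon: add p11.
From p6 via epsilon: add p15.
From p15 via epsilon: add p10.
From p10 via epsilon: add p3.
From p3 via epsilon: add p13.
No new states can be added; the closed set is {p0, p1, p2, p3, p4, p6, p10, p11, p13, p15}.

{p0, p1, p2, p3, p4, p6, p10, p11, p13, p15}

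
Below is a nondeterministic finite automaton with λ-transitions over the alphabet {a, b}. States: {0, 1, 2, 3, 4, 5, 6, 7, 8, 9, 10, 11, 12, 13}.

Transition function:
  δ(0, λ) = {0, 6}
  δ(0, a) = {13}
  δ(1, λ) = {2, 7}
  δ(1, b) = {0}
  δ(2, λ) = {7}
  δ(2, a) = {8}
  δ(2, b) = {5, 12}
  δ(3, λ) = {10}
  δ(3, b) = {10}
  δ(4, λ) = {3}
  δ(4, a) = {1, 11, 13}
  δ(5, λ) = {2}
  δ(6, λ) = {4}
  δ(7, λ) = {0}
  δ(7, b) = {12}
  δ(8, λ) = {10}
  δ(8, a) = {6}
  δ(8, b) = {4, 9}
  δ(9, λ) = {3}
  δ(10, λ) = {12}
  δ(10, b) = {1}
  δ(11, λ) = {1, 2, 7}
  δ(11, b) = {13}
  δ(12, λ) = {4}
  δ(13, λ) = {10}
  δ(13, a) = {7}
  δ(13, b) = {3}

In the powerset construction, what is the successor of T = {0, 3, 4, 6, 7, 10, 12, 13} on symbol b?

{0, 1, 2, 3, 4, 6, 7, 10, 12}

3 on b → {10}.
7 on b → {12}.
10 on b → {1}.
13 on b → {3}.
No b-transition from 0, 4, 6, 12.
Union after reading b: {1, 3, 10, 12}.
Now take the λ-closure:
From 1 via λ: add 2, 7.
From 12 via λ: add 4.
From 7 via λ: add 0.
From 0 via λ: add 6.
No new states can be added; the closed set is {0, 1, 2, 3, 4, 6, 7, 10, 12}.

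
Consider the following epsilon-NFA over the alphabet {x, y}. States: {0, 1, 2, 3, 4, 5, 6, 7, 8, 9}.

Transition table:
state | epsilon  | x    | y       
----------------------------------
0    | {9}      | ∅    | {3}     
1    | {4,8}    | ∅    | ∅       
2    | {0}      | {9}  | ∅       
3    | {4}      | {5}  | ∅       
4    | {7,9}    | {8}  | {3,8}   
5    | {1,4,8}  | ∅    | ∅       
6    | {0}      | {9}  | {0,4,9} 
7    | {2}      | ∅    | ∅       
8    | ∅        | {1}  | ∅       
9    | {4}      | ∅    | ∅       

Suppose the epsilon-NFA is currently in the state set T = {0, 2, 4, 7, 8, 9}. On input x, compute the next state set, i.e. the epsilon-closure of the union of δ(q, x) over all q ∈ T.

2 on x → {9}.
4 on x → {8}.
8 on x → {1}.
No x-transition from 0, 7, 9.
Union after reading x: {1, 8, 9}.
Now take the epsilon-closure:
From 1 via epsilon: add 4.
From 4 via epsilon: add 7.
From 7 via epsilon: add 2.
From 2 via epsilon: add 0.
No new states can be added; the closed set is {0, 1, 2, 4, 7, 8, 9}.

{0, 1, 2, 4, 7, 8, 9}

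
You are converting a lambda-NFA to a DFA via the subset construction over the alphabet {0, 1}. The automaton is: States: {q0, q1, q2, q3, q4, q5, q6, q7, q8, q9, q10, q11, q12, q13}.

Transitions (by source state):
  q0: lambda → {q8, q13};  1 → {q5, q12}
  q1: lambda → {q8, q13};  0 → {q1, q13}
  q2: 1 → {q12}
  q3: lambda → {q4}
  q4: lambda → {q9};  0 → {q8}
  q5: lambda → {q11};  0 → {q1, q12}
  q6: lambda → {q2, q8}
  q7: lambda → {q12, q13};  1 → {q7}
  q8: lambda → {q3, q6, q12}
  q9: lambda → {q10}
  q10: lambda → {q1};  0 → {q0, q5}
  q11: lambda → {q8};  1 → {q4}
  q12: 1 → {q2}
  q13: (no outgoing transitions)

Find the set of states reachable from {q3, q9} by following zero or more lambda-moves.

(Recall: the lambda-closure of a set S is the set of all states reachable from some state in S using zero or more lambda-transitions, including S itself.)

Start with {q3, q9}.
From q3 via lambda: add q4.
From q9 via lambda: add q10.
From q10 via lambda: add q1.
From q1 via lambda: add q8, q13.
From q8 via lambda: add q6, q12.
From q6 via lambda: add q2.
No new states can be added; the closed set is {q1, q2, q3, q4, q6, q8, q9, q10, q12, q13}.

{q1, q2, q3, q4, q6, q8, q9, q10, q12, q13}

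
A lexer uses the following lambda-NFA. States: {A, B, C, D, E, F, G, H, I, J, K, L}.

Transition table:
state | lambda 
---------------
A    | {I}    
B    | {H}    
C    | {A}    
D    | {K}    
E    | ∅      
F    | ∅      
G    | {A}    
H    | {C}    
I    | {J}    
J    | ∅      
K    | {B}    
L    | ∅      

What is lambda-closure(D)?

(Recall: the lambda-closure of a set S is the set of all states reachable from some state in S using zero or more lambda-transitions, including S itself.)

Start with {D}.
From D via lambda: add K.
From K via lambda: add B.
From B via lambda: add H.
From H via lambda: add C.
From C via lambda: add A.
From A via lambda: add I.
From I via lambda: add J.
No new states can be added; the closed set is {A, B, C, D, H, I, J, K}.

{A, B, C, D, H, I, J, K}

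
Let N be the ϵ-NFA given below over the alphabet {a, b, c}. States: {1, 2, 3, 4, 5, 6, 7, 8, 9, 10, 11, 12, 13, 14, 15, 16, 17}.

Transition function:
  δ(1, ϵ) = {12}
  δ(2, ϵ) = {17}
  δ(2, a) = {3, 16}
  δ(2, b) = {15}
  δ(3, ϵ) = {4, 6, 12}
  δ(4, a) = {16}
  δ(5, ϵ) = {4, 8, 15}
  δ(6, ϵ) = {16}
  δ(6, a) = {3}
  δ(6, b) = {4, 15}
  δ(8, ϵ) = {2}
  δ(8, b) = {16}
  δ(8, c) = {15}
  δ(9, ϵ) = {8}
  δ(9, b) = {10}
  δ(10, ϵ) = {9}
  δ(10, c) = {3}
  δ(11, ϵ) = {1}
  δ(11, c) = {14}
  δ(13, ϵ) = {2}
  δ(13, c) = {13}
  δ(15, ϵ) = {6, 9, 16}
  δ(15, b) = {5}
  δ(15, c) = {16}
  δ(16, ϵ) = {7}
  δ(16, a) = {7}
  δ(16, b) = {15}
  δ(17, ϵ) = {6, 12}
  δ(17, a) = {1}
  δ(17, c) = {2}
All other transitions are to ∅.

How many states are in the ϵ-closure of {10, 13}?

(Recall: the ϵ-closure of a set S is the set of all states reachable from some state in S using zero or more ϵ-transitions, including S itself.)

Start with {10, 13}.
From 10 via ϵ: add 9.
From 13 via ϵ: add 2.
From 2 via ϵ: add 17.
From 9 via ϵ: add 8.
From 17 via ϵ: add 6, 12.
From 6 via ϵ: add 16.
From 16 via ϵ: add 7.
ϵ-closure = {2, 6, 7, 8, 9, 10, 12, 13, 16, 17}, which has 10 states.

10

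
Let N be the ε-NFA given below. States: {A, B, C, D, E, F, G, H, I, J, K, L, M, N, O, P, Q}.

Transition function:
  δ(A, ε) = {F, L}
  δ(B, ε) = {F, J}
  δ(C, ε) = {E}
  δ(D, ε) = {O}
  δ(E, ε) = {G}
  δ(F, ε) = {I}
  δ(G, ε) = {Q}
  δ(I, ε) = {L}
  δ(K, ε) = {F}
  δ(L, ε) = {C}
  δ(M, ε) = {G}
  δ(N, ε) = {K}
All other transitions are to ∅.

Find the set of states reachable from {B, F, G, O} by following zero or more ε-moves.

Start with {B, F, G, O}.
From B via ε: add J.
From F via ε: add I.
From G via ε: add Q.
From I via ε: add L.
From L via ε: add C.
From C via ε: add E.
No new states can be added; the closed set is {B, C, E, F, G, I, J, L, O, Q}.

{B, C, E, F, G, I, J, L, O, Q}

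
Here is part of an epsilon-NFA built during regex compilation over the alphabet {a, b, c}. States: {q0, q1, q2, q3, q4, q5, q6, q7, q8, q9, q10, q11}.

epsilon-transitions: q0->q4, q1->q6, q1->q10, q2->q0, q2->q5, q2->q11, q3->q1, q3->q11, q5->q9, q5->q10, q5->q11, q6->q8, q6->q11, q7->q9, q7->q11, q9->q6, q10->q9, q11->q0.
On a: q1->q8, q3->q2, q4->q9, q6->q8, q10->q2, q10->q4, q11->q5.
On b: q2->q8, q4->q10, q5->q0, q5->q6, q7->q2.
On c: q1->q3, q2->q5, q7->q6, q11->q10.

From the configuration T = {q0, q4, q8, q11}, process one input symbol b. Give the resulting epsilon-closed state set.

{q0, q4, q6, q8, q9, q10, q11}

q4 on b → {q10}.
No b-transition from q0, q8, q11.
Union after reading b: {q10}.
Now take the epsilon-closure:
From q10 via epsilon: add q9.
From q9 via epsilon: add q6.
From q6 via epsilon: add q8, q11.
From q11 via epsilon: add q0.
From q0 via epsilon: add q4.
No new states can be added; the closed set is {q0, q4, q6, q8, q9, q10, q11}.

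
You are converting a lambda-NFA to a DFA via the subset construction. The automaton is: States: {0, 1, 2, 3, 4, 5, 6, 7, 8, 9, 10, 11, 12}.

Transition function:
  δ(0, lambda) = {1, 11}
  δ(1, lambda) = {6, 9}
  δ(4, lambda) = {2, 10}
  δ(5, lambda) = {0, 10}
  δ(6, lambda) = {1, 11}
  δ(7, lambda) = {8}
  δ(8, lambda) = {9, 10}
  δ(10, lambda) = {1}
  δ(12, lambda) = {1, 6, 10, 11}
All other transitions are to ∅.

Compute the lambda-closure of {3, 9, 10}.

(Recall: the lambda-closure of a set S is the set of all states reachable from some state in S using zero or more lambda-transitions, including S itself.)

{1, 3, 6, 9, 10, 11}

Start with {3, 9, 10}.
From 10 via lambda: add 1.
From 1 via lambda: add 6.
From 6 via lambda: add 11.
No new states can be added; the closed set is {1, 3, 6, 9, 10, 11}.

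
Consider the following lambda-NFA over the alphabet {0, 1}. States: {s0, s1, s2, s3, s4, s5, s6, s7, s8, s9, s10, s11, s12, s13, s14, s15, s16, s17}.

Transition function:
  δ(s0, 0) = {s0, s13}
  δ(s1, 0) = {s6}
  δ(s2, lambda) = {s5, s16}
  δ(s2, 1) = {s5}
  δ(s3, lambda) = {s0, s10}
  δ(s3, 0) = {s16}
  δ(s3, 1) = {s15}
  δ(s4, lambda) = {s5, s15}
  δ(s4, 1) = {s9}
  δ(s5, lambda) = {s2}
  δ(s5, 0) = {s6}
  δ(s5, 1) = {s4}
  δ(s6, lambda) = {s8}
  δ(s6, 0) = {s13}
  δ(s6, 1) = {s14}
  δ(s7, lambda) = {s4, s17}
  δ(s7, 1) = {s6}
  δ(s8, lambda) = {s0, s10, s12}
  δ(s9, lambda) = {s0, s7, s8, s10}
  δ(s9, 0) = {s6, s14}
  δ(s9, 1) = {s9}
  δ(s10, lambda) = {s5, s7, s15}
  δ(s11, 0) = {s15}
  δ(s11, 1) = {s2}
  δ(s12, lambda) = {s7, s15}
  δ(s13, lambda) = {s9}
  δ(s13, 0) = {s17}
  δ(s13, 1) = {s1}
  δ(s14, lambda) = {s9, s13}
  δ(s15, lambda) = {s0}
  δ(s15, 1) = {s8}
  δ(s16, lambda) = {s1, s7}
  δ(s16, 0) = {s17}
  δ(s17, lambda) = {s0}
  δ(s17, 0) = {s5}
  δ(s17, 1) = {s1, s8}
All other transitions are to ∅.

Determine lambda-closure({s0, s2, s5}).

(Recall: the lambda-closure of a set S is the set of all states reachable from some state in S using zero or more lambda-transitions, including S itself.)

Start with {s0, s2, s5}.
From s2 via lambda: add s16.
From s16 via lambda: add s1, s7.
From s7 via lambda: add s4, s17.
From s4 via lambda: add s15.
No new states can be added; the closed set is {s0, s1, s2, s4, s5, s7, s15, s16, s17}.

{s0, s1, s2, s4, s5, s7, s15, s16, s17}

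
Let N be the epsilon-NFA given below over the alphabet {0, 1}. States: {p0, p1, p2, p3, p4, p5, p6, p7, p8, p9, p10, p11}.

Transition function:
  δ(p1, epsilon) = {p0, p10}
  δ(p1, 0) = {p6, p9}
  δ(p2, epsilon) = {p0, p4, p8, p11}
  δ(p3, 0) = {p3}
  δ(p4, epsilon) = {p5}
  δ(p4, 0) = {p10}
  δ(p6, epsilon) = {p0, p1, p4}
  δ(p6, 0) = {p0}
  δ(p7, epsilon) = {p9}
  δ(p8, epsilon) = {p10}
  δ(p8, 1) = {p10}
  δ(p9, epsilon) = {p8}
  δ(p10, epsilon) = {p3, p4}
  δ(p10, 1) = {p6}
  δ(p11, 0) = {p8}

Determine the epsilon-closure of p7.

Start with {p7}.
From p7 via epsilon: add p9.
From p9 via epsilon: add p8.
From p8 via epsilon: add p10.
From p10 via epsilon: add p3, p4.
From p4 via epsilon: add p5.
No new states can be added; the closed set is {p3, p4, p5, p7, p8, p9, p10}.

{p3, p4, p5, p7, p8, p9, p10}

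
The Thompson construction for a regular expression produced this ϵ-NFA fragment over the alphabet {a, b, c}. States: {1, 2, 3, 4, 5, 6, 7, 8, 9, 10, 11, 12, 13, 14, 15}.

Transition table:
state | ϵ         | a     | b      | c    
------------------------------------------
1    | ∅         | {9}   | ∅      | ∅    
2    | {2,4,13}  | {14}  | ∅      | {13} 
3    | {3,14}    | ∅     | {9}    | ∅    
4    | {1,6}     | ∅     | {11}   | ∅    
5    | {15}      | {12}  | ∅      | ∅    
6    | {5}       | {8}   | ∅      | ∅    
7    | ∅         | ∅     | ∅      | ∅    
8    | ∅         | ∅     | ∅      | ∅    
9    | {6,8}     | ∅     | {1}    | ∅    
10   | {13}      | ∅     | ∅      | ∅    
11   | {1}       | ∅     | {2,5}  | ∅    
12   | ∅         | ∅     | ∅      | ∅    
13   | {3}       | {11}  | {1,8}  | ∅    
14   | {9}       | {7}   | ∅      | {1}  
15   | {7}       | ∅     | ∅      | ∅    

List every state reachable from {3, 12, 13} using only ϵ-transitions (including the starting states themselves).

Start with {3, 12, 13}.
From 3 via ϵ: add 14.
From 14 via ϵ: add 9.
From 9 via ϵ: add 6, 8.
From 6 via ϵ: add 5.
From 5 via ϵ: add 15.
From 15 via ϵ: add 7.
No new states can be added; the closed set is {3, 5, 6, 7, 8, 9, 12, 13, 14, 15}.

{3, 5, 6, 7, 8, 9, 12, 13, 14, 15}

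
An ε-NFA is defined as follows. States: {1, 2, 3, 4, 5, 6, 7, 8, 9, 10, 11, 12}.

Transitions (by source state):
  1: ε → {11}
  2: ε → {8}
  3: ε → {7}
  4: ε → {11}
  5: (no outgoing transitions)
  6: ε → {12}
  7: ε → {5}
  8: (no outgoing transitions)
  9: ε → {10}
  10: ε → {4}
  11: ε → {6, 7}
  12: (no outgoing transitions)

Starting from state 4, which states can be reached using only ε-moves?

Start with {4}.
From 4 via ε: add 11.
From 11 via ε: add 6, 7.
From 6 via ε: add 12.
From 7 via ε: add 5.
No new states can be added; the closed set is {4, 5, 6, 7, 11, 12}.

{4, 5, 6, 7, 11, 12}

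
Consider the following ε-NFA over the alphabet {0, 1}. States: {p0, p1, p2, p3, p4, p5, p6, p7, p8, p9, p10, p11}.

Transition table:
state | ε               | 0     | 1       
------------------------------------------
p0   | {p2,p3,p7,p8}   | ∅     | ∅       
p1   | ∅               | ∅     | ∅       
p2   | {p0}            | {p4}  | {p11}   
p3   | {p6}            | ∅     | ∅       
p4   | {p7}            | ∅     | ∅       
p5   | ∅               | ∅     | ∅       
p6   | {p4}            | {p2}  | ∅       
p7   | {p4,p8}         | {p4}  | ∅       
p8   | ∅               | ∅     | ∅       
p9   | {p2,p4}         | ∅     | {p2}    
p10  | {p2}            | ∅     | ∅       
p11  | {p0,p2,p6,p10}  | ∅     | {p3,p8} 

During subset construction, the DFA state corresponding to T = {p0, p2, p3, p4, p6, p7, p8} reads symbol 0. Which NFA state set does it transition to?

p2 on 0 → {p4}.
p6 on 0 → {p2}.
p7 on 0 → {p4}.
No 0-transition from p0, p3, p4, p8.
Union after reading 0: {p2, p4}.
Now take the ε-closure:
From p2 via ε: add p0.
From p4 via ε: add p7.
From p0 via ε: add p3, p8.
From p3 via ε: add p6.
No new states can be added; the closed set is {p0, p2, p3, p4, p6, p7, p8}.

{p0, p2, p3, p4, p6, p7, p8}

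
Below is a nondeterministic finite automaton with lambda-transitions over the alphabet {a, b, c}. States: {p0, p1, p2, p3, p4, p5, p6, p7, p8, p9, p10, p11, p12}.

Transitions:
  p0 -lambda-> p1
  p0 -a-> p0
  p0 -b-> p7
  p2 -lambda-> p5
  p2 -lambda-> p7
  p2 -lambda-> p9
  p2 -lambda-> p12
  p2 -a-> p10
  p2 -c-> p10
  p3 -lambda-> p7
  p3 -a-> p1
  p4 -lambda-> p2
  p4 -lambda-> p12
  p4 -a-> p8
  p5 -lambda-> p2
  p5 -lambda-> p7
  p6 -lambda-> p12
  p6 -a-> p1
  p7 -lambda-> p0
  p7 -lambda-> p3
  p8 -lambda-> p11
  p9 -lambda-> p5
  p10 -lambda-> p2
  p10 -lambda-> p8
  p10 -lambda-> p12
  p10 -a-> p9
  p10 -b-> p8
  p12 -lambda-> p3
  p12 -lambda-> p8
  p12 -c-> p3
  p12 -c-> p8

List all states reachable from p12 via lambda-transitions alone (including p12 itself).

Start with {p12}.
From p12 via lambda: add p3, p8.
From p3 via lambda: add p7.
From p8 via lambda: add p11.
From p7 via lambda: add p0.
From p0 via lambda: add p1.
No new states can be added; the closed set is {p0, p1, p3, p7, p8, p11, p12}.

{p0, p1, p3, p7, p8, p11, p12}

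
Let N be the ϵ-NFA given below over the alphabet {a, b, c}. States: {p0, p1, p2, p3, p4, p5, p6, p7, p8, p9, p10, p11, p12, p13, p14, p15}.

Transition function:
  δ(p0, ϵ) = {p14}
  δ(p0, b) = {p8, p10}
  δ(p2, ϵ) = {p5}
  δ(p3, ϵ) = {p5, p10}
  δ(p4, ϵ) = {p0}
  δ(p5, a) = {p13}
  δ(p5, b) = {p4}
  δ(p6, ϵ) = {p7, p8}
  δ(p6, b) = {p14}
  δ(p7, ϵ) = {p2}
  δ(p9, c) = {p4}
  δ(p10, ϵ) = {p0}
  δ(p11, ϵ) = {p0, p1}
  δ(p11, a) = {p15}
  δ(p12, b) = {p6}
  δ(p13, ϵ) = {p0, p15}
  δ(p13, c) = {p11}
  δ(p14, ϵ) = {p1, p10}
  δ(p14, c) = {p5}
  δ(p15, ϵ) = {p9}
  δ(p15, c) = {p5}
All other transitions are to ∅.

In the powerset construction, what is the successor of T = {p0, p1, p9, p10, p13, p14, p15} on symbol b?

{p0, p1, p8, p10, p14}

p0 on b → {p8, p10}.
No b-transition from p1, p9, p10, p13, p14, p15.
Union after reading b: {p8, p10}.
Now take the ϵ-closure:
From p10 via ϵ: add p0.
From p0 via ϵ: add p14.
From p14 via ϵ: add p1.
No new states can be added; the closed set is {p0, p1, p8, p10, p14}.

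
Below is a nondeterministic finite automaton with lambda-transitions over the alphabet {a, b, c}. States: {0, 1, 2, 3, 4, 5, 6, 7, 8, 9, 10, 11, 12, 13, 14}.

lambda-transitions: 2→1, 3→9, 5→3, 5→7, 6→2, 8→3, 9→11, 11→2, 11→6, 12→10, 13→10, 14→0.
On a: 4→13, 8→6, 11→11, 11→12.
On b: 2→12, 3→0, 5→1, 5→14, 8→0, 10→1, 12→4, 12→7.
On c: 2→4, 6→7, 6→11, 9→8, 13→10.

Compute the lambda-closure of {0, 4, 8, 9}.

{0, 1, 2, 3, 4, 6, 8, 9, 11}

Start with {0, 4, 8, 9}.
From 8 via lambda: add 3.
From 9 via lambda: add 11.
From 11 via lambda: add 2, 6.
From 2 via lambda: add 1.
No new states can be added; the closed set is {0, 1, 2, 3, 4, 6, 8, 9, 11}.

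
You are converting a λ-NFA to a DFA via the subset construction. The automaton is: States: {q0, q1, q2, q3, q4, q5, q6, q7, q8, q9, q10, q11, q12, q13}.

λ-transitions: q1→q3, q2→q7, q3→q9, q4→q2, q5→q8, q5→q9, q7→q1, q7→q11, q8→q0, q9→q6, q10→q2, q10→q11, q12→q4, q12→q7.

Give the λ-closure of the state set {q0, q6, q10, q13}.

{q0, q1, q2, q3, q6, q7, q9, q10, q11, q13}

Start with {q0, q6, q10, q13}.
From q10 via λ: add q2, q11.
From q2 via λ: add q7.
From q7 via λ: add q1.
From q1 via λ: add q3.
From q3 via λ: add q9.
No new states can be added; the closed set is {q0, q1, q2, q3, q6, q7, q9, q10, q11, q13}.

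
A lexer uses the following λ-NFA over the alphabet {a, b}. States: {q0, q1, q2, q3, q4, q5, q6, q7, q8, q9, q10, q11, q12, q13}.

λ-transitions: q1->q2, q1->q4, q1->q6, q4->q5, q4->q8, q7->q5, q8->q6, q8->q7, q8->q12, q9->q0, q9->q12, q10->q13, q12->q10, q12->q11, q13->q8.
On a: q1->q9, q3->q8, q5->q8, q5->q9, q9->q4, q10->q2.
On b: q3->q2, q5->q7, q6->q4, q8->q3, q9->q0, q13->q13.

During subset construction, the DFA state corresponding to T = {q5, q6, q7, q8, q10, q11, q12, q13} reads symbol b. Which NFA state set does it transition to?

{q3, q4, q5, q6, q7, q8, q10, q11, q12, q13}

q5 on b → {q7}.
q6 on b → {q4}.
q8 on b → {q3}.
q13 on b → {q13}.
No b-transition from q7, q10, q11, q12.
Union after reading b: {q3, q4, q7, q13}.
Now take the λ-closure:
From q4 via λ: add q5, q8.
From q8 via λ: add q6, q12.
From q12 via λ: add q10, q11.
No new states can be added; the closed set is {q3, q4, q5, q6, q7, q8, q10, q11, q12, q13}.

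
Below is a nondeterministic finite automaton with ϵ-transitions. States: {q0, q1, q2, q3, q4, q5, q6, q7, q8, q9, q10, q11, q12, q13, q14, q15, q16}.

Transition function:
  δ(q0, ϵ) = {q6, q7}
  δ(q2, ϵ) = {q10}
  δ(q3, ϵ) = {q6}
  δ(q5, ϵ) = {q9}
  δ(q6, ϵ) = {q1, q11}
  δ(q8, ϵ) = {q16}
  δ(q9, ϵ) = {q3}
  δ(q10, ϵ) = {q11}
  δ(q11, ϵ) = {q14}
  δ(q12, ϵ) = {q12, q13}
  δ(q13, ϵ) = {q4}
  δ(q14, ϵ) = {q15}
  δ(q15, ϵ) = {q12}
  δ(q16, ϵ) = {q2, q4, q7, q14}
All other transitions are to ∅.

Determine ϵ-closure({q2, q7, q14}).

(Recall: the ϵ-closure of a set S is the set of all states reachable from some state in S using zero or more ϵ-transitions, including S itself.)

{q2, q4, q7, q10, q11, q12, q13, q14, q15}

Start with {q2, q7, q14}.
From q2 via ϵ: add q10.
From q14 via ϵ: add q15.
From q10 via ϵ: add q11.
From q15 via ϵ: add q12.
From q12 via ϵ: add q13.
From q13 via ϵ: add q4.
No new states can be added; the closed set is {q2, q4, q7, q10, q11, q12, q13, q14, q15}.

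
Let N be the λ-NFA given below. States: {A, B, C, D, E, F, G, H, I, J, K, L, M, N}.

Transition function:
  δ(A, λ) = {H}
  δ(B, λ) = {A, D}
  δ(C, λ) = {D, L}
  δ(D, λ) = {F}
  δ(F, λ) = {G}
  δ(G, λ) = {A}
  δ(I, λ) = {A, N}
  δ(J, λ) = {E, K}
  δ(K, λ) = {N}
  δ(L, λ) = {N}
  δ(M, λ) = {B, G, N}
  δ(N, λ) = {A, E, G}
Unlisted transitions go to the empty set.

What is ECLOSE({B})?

{A, B, D, F, G, H}

Start with {B}.
From B via λ: add A, D.
From A via λ: add H.
From D via λ: add F.
From F via λ: add G.
No new states can be added; the closed set is {A, B, D, F, G, H}.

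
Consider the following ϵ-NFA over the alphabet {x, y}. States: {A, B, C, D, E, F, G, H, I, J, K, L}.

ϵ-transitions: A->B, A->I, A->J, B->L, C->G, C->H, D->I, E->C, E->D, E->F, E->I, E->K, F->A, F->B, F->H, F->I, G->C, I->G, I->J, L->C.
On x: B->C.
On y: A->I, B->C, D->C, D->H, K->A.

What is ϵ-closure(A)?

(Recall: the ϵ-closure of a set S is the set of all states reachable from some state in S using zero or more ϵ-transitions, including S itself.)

{A, B, C, G, H, I, J, L}

Start with {A}.
From A via ϵ: add B, I, J.
From B via ϵ: add L.
From I via ϵ: add G.
From G via ϵ: add C.
From C via ϵ: add H.
No new states can be added; the closed set is {A, B, C, G, H, I, J, L}.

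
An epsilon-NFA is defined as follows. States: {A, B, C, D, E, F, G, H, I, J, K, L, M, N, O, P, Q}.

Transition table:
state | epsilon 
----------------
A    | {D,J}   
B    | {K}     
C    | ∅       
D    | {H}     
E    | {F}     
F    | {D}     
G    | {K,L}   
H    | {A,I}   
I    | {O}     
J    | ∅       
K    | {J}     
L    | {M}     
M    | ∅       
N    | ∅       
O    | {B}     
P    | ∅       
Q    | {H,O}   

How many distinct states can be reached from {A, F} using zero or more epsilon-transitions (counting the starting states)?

9

Start with {A, F}.
From A via epsilon: add D, J.
From D via epsilon: add H.
From H via epsilon: add I.
From I via epsilon: add O.
From O via epsilon: add B.
From B via epsilon: add K.
epsilon-closure = {A, B, D, F, H, I, J, K, O}, which has 9 states.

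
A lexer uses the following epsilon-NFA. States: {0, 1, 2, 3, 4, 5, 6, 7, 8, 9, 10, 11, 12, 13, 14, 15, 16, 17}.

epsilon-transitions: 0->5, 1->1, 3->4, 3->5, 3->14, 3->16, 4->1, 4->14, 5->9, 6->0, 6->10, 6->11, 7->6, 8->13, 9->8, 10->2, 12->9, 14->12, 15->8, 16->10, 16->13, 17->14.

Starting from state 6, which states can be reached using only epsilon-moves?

{0, 2, 5, 6, 8, 9, 10, 11, 13}

Start with {6}.
From 6 via epsilon: add 0, 10, 11.
From 0 via epsilon: add 5.
From 10 via epsilon: add 2.
From 5 via epsilon: add 9.
From 9 via epsilon: add 8.
From 8 via epsilon: add 13.
No new states can be added; the closed set is {0, 2, 5, 6, 8, 9, 10, 11, 13}.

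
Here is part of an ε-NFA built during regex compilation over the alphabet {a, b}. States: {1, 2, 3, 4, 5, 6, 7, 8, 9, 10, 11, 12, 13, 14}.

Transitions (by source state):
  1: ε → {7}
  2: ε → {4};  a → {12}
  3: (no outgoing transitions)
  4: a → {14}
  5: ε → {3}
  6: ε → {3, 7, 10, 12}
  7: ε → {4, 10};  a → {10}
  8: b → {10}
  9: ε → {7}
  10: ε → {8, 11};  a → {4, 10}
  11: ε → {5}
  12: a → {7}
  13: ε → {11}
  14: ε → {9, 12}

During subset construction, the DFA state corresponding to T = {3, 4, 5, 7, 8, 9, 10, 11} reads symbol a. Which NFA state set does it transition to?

{3, 4, 5, 7, 8, 9, 10, 11, 12, 14}

4 on a → {14}.
7 on a → {10}.
10 on a → {4, 10}.
No a-transition from 3, 5, 8, 9, 11.
Union after reading a: {4, 10, 14}.
Now take the ε-closure:
From 10 via ε: add 8, 11.
From 14 via ε: add 9, 12.
From 9 via ε: add 7.
From 11 via ε: add 5.
From 5 via ε: add 3.
No new states can be added; the closed set is {3, 4, 5, 7, 8, 9, 10, 11, 12, 14}.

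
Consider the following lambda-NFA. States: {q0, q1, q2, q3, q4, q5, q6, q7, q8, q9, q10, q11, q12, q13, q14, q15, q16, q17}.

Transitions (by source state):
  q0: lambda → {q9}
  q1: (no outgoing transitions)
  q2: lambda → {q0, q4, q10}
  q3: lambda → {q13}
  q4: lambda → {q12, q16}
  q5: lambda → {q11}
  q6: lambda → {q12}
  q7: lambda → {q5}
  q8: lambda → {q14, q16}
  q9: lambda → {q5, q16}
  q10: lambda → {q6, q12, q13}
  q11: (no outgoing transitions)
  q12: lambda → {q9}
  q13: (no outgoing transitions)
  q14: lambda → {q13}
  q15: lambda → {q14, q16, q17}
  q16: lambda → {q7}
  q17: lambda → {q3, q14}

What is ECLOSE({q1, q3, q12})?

{q1, q3, q5, q7, q9, q11, q12, q13, q16}

Start with {q1, q3, q12}.
From q3 via lambda: add q13.
From q12 via lambda: add q9.
From q9 via lambda: add q5, q16.
From q5 via lambda: add q11.
From q16 via lambda: add q7.
No new states can be added; the closed set is {q1, q3, q5, q7, q9, q11, q12, q13, q16}.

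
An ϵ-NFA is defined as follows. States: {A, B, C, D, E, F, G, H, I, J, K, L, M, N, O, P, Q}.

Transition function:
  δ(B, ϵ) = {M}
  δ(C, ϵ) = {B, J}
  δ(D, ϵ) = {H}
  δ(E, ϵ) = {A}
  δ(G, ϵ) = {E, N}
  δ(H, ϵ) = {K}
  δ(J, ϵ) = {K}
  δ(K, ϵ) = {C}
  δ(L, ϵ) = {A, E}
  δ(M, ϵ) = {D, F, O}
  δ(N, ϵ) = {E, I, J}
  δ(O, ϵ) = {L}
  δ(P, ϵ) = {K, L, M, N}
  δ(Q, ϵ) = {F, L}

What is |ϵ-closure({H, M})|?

12

Start with {H, M}.
From H via ϵ: add K.
From M via ϵ: add D, F, O.
From K via ϵ: add C.
From O via ϵ: add L.
From C via ϵ: add B, J.
From L via ϵ: add A, E.
ϵ-closure = {A, B, C, D, E, F, H, J, K, L, M, O}, which has 12 states.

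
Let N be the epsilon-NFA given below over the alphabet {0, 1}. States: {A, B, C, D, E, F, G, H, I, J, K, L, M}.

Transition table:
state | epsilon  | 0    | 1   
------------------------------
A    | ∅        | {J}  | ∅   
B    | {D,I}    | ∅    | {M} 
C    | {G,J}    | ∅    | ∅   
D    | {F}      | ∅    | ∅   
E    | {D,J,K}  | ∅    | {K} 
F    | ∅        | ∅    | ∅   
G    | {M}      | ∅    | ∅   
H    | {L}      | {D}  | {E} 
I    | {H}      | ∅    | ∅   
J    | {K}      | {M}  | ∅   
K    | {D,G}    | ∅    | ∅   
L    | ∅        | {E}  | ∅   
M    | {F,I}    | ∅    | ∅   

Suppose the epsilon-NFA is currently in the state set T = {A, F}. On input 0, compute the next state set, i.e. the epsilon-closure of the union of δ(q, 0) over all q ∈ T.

A on 0 → {J}.
No 0-transition from F.
Union after reading 0: {J}.
Now take the epsilon-closure:
From J via epsilon: add K.
From K via epsilon: add D, G.
From D via epsilon: add F.
From G via epsilon: add M.
From M via epsilon: add I.
From I via epsilon: add H.
From H via epsilon: add L.
No new states can be added; the closed set is {D, F, G, H, I, J, K, L, M}.

{D, F, G, H, I, J, K, L, M}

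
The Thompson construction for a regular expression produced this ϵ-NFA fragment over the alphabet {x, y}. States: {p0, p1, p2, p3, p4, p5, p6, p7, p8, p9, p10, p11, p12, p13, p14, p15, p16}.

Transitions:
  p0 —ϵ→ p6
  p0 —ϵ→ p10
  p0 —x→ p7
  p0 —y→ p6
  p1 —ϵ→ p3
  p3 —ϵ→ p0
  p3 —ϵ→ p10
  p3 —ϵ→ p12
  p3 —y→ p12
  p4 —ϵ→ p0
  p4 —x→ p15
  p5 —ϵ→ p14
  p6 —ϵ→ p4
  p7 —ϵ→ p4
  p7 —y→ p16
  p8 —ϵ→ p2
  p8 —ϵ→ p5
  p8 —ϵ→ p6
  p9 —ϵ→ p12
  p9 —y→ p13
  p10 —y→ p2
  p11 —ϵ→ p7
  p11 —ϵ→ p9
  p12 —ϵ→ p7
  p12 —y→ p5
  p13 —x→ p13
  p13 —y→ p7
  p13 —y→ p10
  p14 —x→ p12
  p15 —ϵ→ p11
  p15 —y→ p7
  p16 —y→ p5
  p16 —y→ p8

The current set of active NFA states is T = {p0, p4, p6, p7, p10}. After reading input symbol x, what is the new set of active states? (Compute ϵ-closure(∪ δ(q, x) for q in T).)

{p0, p4, p6, p7, p9, p10, p11, p12, p15}

p0 on x → {p7}.
p4 on x → {p15}.
No x-transition from p6, p7, p10.
Union after reading x: {p7, p15}.
Now take the ϵ-closure:
From p7 via ϵ: add p4.
From p15 via ϵ: add p11.
From p4 via ϵ: add p0.
From p11 via ϵ: add p9.
From p0 via ϵ: add p6, p10.
From p9 via ϵ: add p12.
No new states can be added; the closed set is {p0, p4, p6, p7, p9, p10, p11, p12, p15}.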